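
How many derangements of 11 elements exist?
!11 = Σ_{j=0}^{11} (-1)^j·11!/j! = 39916800 - 39916800 + 19958400 - 6652800 + 1663200 - 332640 + 55440 - 7920 + 990 - 110 + 11 - 1 = 14684570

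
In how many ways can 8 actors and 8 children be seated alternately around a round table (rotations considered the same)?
Fix one of the actors: (8-1)! ways for the remaining actors, × 8! ways for the children = 5040 × 40320 = 203212800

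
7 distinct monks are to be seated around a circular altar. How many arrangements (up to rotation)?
Circular: fix one position, arrange the rest. (7-1)! = 720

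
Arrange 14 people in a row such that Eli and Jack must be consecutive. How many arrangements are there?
Treat the 2 as one block: (14-2+1)! × 2! = 6227020800 × 2 = 12454041600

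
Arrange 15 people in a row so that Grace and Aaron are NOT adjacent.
Total - adjacent = 15! - (15-1)!×2 = 1307674368000 - 174356582400 = 1133317785600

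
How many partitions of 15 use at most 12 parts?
By conjugation, equals partitions of 15 into parts ≤ 12. Let r_j(i) = number of partitions of i into parts ≤ j, for i = 0..15. r_1(i) = 1 for all i; r_j(i) = r_{j-1}(i) + r_j(i-j). Rows j = 2..12: ≤2: 1 1 2 2 3 3 4 4 5 5 6 6 7 7 8 8; ≤3: 1 1 2 3 4 5 7 8 10 12 14 16 19 21 24 27; ≤4: 1 1 2 3 5 6 9 11 15 18 23 27 34 39 47 54; ≤5: 1 1 2 3 5 7 10 13 18 23 30 37 47 57 70 84; ≤6: 1 1 2 3 5 7 11 14 20 26 35 44 58 71 90 110; ≤7: 1 1 2 3 5 7 11 15 21 28 38 49 65 82 105 131; ≤8: 1 1 2 3 5 7 11 15 22 29 40 52 70 89 116 146; ≤9: 1 1 2 3 5 7 11 15 22 30 41 54 73 94 123 157; ≤10: 1 1 2 3 5 7 11 15 22 30 42 55 75 97 128 164; ≤11: 1 1 2 3 5 7 11 15 22 30 42 56 76 99 131 169; ≤12: 1 1 2 3 5 7 11 15 22 30 42 56 77 100 133 172. r_12(15) = 172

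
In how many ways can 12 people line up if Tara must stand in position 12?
Fix one position: (12-1)! = 39916800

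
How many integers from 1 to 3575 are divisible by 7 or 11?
⌊3575/7⌋ + ⌊3575/11⌋ - ⌊3575/77⌋ = 510 + 325 - 46 = 789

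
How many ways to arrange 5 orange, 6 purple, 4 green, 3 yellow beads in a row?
18! / (5! × 6! × 4! × 3!) = 514594080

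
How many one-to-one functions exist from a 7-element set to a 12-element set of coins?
P(12,7) = 12!/(12-7)! = 3991680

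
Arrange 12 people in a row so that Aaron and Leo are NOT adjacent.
Total - adjacent = 12! - (12-1)!×2 = 479001600 - 79833600 = 399168000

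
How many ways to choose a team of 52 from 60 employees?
C(60,52) = 60!/(52!×8!) = 2558620845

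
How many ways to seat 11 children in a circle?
Circular: fix one position, arrange the rest. (11-1)! = 3628800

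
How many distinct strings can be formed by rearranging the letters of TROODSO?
7! / (1! × 1! × 3! × 1! × 1!) = 840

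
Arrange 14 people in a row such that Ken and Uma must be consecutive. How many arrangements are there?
Treat the 2 as one block: (14-2+1)! × 2! = 6227020800 × 2 = 12454041600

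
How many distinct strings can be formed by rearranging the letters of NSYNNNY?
7! / (4! × 2! × 1!) = 105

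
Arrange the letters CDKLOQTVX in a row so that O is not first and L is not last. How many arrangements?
By inclusion-exclusion: 9! - 2×(9-1)! + (9-2)! = 362880 - 80640 + 5040 = 287280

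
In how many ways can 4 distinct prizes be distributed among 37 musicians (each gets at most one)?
P(37,4) = 37!/(37-4)! = 1585080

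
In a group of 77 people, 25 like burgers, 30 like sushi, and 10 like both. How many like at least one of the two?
|A∪B| = |A| + |B| - |A∩B| = 25 + 30 - 10 = 45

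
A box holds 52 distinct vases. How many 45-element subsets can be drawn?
C(52,45) = 52!/(45!×7!) = 133784560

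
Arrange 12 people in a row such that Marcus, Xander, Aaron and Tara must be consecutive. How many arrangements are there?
Treat the 4 as one block: (12-4+1)! × 4! = 362880 × 24 = 8709120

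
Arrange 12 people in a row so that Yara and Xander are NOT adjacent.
Total - adjacent = 12! - (12-1)!×2 = 479001600 - 79833600 = 399168000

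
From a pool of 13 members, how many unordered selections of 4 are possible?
C(13,4) = 13!/(4!×9!) = 715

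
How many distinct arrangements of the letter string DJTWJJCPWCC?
11! / (1! × 3! × 1! × 2! × 1! × 3!) = 554400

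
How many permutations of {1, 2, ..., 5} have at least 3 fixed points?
Exactly j fixed points: C(5,j)·!(5-j); sum over j ≥ 3 (derangement numbers via !m = (m-1)·(!(m-1) + !(m-2)): !0..!2 = 1, 0, 1). Σ_{j=3}^{5} C(5,j)·!(5-j) = C(5,3)·!2 + C(5,4)·!1 + C(5,5)·!0 = 10·1 + 5·0 + 1·1 = 11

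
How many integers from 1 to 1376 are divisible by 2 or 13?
⌊1376/2⌋ + ⌊1376/13⌋ - ⌊1376/26⌋ = 688 + 105 - 52 = 741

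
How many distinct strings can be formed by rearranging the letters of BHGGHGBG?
8! / (4! × 2! × 2!) = 420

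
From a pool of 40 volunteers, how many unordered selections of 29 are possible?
C(40,29) = 40!/(29!×11!) = 2311801440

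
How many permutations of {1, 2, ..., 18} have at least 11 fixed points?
Exactly j fixed points: C(18,j)·!(18-j); sum over j ≥ 11 (derangement numbers via !m = (m-1)·(!(m-1) + !(m-2)): !0..!7 = 1, 0, 1, 2, 9, 44, 265, 1854). Σ_{j=11}^{18} C(18,j)·!(18-j) = C(18,11)·!7 + C(18,12)·!6 + C(18,13)·!5 + C(18,14)·!4 + C(18,15)·!3 + C(18,16)·!2 + C(18,17)·!1 + C(18,18)·!0 = 31824·1854 + 18564·265 + 8568·44 + 3060·9 + 816·2 + 153·1 + 18·0 + 1·1 = 64327474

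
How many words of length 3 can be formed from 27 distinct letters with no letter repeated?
P(27,3) = 27!/(27-3)! = 17550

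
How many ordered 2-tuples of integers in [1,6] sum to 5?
Coefficient of x^5 in (x + x² + ... + x^6)^2. By inclusion-exclusion on dice exceeding 6: Σ_j (-1)^j C(2,j)·C(5-1-6j, 1) = C(2,0)·C(4,1) = 1·4 = 4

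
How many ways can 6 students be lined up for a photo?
6! = 720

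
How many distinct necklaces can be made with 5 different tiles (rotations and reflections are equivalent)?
(5-1)!/2 = 24/2 = 12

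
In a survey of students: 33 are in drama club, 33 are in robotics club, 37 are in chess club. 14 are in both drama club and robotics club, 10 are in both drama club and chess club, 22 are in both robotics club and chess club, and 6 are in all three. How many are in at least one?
|A∪B∪C| = 33+33+37-14-10-22+6 = 63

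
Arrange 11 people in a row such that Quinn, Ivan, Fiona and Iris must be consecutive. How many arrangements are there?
Treat the 4 as one block: (11-4+1)! × 4! = 40320 × 24 = 967680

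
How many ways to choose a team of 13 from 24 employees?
C(24,13) = 24!/(13!×11!) = 2496144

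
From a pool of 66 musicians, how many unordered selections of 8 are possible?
C(66,8) = 66!/(8!×58!) = 5743572120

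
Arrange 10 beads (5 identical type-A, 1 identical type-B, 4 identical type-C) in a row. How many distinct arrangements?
10! / (5! × 1! × 4!) = 1260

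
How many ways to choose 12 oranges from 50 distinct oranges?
C(50,12) = 50!/(12!×38!) = 121399651100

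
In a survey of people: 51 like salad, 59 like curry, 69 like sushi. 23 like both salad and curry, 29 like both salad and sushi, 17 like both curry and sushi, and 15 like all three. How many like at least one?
|A∪B∪C| = 51+59+69-23-29-17+15 = 125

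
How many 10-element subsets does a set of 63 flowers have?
C(63,10) = 63!/(10!×53!) = 127805525001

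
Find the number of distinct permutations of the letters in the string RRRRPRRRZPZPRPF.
15! / (1! × 8! × 2! × 4!) = 675675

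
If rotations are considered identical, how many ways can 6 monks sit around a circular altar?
Circular: fix one position, arrange the rest. (6-1)! = 120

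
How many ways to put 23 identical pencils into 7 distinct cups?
C(23+7-1, 7-1) = C(29, 6) = 475020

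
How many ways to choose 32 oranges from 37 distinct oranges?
C(37,32) = 37!/(32!×5!) = 435897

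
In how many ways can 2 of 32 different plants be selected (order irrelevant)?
C(32,2) = 32!/(2!×30!) = 496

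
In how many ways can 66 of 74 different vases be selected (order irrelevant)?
C(74,66) = 74!/(66!×8!) = 15071474661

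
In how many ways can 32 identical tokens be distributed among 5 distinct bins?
C(32+5-1, 5-1) = C(36, 4) = 58905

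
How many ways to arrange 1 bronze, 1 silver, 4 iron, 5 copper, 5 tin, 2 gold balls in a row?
18! / (1! × 1! × 4! × 5! × 5! × 2!) = 9262693440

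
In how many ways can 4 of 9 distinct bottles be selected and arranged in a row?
P(9,4) = 9!/(9-4)! = 3024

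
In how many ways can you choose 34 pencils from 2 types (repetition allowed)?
C(34+2-1, 2-1) = C(35, 1) = 35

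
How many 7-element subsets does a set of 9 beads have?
C(9,7) = 9!/(7!×2!) = 36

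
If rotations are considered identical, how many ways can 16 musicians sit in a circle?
Circular: fix one position, arrange the rest. (16-1)! = 1307674368000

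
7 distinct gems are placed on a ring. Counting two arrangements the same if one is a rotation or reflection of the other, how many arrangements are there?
(7-1)!/2 = 720/2 = 360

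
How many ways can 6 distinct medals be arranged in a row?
6! = 720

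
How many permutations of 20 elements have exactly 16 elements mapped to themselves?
Choose the 16 fixed points C(20,16) = 4845, derange the rest: !4 = Σ_{j=0}^{4} (-1)^j·4!/j! = 24 - 24 + 12 - 4 + 1 = 9. Product = 4845 × 9 = 43605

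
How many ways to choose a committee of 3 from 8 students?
C(8,3) = 8!/(3!×5!) = 56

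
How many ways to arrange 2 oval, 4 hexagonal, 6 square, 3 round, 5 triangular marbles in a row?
20! / (2! × 4! × 6! × 3! × 5!) = 97772875200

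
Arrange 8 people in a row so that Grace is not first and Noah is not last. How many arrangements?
By inclusion-exclusion: 8! - 2×(8-1)! + (8-2)! = 40320 - 10080 + 720 = 30960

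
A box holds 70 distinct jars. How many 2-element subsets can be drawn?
C(70,2) = 70!/(2!×68!) = 2415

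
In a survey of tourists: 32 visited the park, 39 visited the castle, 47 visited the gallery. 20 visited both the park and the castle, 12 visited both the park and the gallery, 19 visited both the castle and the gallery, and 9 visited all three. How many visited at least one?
|A∪B∪C| = 32+39+47-20-12-19+9 = 76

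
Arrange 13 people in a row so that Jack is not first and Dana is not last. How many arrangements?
By inclusion-exclusion: 13! - 2×(13-1)! + (13-2)! = 6227020800 - 958003200 + 39916800 = 5308934400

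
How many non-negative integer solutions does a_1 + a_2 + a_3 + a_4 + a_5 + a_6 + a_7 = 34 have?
C(34+7-1, 7-1) = C(40, 6) = 3838380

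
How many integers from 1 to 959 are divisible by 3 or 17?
⌊959/3⌋ + ⌊959/17⌋ - ⌊959/51⌋ = 319 + 56 - 18 = 357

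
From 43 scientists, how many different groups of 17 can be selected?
C(43,17) = 43!/(17!×26!) = 421171648758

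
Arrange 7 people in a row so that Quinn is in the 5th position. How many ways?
Fix one position: (7-1)! = 720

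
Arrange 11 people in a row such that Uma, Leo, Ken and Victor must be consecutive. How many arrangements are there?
Treat the 4 as one block: (11-4+1)! × 4! = 40320 × 24 = 967680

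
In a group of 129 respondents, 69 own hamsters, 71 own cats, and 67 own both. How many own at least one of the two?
|A∪B| = |A| + |B| - |A∩B| = 69 + 71 - 67 = 73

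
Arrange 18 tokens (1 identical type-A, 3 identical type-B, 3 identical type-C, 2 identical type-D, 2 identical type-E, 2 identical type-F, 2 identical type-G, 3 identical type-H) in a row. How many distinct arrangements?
18! / (1! × 3! × 3! × 2! × 2! × 2! × 2! × 3!) = 1852538688000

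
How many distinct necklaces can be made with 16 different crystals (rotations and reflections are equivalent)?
(16-1)!/2 = 1307674368000/2 = 653837184000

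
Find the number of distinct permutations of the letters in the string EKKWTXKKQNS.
11! / (1! × 1! × 1! × 1! × 1! × 4! × 1! × 1!) = 1663200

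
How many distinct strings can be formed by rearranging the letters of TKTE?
4! / (1! × 1! × 2!) = 12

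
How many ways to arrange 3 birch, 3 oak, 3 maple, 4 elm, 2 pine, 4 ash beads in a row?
19! / (3! × 3! × 3! × 4! × 2! × 4!) = 488864376000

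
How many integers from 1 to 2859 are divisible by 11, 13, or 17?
⌊2859/11⌋+⌊2859/13⌋+⌊2859/17⌋ - ⌊2859/143⌋-⌊2859/187⌋-⌊2859/221⌋ + ⌊2859/2431⌋ = 259+219+168 - 19-15-12 + 1 = 601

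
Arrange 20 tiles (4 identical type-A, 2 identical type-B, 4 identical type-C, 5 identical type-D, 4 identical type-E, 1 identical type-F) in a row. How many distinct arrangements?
20! / (4! × 2! × 4! × 5! × 4! × 1!) = 733296564000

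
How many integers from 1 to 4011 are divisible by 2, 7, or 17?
⌊4011/2⌋+⌊4011/7⌋+⌊4011/17⌋ - ⌊4011/14⌋-⌊4011/34⌋-⌊4011/119⌋ + ⌊4011/238⌋ = 2005+573+235 - 286-117-33 + 16 = 2393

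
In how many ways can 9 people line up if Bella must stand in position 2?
Fix one position: (9-1)! = 40320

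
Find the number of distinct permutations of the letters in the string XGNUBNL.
7! / (1! × 1! × 1! × 1! × 2! × 1!) = 2520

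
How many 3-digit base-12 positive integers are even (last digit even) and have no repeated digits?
Last∈{0,2,4,6,8,10}. Last=0: 110. Last nonzero: 5×10×P(10,1) = 500. Total = 610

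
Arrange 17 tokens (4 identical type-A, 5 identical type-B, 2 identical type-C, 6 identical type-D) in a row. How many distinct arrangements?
17! / (4! × 5! × 2! × 6!) = 85765680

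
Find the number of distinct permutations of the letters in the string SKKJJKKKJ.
9! / (5! × 1! × 3!) = 504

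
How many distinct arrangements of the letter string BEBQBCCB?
8! / (4! × 2! × 1! × 1!) = 840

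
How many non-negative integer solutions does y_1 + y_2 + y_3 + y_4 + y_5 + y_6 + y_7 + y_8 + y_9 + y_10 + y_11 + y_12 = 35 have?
C(35+12-1, 12-1) = C(46, 11) = 13340783196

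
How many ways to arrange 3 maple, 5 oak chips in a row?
8! / (3! × 5!) = 56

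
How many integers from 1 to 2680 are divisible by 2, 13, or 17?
⌊2680/2⌋+⌊2680/13⌋+⌊2680/17⌋ - ⌊2680/26⌋-⌊2680/34⌋-⌊2680/221⌋ + ⌊2680/442⌋ = 1340+206+157 - 103-78-12 + 6 = 1516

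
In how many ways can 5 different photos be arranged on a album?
5! = 120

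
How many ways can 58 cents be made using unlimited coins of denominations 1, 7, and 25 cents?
Coefficient of x^58 in 1/(1-x^1) · 1/(1-x^7) · 1/(1-x^25). Case on j = number of 25-cent coins (j = 0..2); remainder r = 58 - 25j is made from {1,7} in ⌊r/7⌋+1 ways. r = 58, 33, 8 → 9 + 5 + 2 = 16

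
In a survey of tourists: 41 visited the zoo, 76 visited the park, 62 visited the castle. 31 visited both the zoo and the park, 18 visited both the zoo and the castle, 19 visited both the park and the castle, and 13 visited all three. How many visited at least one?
|A∪B∪C| = 41+76+62-31-18-19+13 = 124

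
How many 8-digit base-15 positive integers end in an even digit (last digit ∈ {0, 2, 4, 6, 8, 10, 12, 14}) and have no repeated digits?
Last∈{0,2,4,6,8,10,12,14}. Last=0: 17297280. Last nonzero: 7×13×P(13,6) = 112432320. Total = 129729600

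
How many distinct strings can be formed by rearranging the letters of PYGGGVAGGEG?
11! / (1! × 1! × 1! × 1! × 6! × 1!) = 55440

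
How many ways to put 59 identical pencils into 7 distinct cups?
C(59+7-1, 7-1) = C(65, 6) = 82598880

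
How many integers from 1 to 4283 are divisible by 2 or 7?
⌊4283/2⌋ + ⌊4283/7⌋ - ⌊4283/14⌋ = 2141 + 611 - 305 = 2447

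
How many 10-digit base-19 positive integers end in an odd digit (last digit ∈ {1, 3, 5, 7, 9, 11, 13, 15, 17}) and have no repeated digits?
Last∈{1,3,5,7,9,11,13,15,17}. Last=0: 0. Last nonzero: 9×17×P(17,8) = 149967417600. Total = 149967417600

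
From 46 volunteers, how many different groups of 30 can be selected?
C(46,30) = 46!/(30!×16!) = 991493848554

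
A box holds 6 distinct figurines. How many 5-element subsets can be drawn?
C(6,5) = 6!/(5!×1!) = 6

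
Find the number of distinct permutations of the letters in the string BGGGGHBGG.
9! / (2! × 1! × 6!) = 252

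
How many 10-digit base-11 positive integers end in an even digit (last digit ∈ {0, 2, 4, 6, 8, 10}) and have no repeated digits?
Last∈{0,2,4,6,8,10}. Last=0: 3628800. Last nonzero: 5×9×P(9,8) = 16329600. Total = 19958400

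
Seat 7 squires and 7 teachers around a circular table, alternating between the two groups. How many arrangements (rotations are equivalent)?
Fix one of the squires: (7-1)! ways for the remaining squires, × 7! ways for the teachers = 720 × 5040 = 3628800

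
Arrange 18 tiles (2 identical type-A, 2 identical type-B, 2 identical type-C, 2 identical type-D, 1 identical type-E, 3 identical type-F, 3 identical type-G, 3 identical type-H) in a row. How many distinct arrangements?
18! / (2! × 2! × 2! × 2! × 1! × 3! × 3! × 3!) = 1852538688000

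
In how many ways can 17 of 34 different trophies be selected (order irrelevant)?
C(34,17) = 34!/(17!×17!) = 2333606220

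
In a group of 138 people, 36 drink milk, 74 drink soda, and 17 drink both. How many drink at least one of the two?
|A∪B| = |A| + |B| - |A∩B| = 36 + 74 - 17 = 93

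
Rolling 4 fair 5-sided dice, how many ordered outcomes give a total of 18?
Coefficient of x^18 in (x + x² + ... + x^5)^4. By inclusion-exclusion on dice exceeding 5: Σ_j (-1)^j C(4,j)·C(18-1-5j, 3) = C(4,0)·C(17,3) - C(4,1)·C(12,3) + C(4,2)·C(7,3) = 1·680 - 4·220 + 6·35 = 10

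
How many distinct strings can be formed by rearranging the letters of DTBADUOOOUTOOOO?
15! / (2! × 1! × 2! × 7! × 2! × 1!) = 32432400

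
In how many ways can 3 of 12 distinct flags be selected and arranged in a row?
P(12,3) = 12!/(12-3)! = 1320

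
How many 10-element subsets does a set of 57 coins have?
C(57,10) = 57!/(10!×47!) = 43183019880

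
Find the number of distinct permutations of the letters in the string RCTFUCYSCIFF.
12! / (1! × 1! × 3! × 1! × 1! × 1! × 3! × 1!) = 13305600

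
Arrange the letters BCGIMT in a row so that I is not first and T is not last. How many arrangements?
By inclusion-exclusion: 6! - 2×(6-1)! + (6-2)! = 720 - 240 + 24 = 504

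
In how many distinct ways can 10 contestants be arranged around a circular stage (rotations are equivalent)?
Circular: fix one position, arrange the rest. (10-1)! = 362880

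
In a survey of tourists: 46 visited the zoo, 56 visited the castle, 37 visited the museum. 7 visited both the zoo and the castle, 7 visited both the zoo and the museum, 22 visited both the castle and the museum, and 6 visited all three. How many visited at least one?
|A∪B∪C| = 46+56+37-7-7-22+6 = 109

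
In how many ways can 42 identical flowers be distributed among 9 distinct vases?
C(42+9-1, 9-1) = C(50, 8) = 536878650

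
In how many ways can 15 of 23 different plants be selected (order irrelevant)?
C(23,15) = 23!/(15!×8!) = 490314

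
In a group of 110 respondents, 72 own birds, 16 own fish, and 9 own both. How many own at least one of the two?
|A∪B| = |A| + |B| - |A∩B| = 72 + 16 - 9 = 79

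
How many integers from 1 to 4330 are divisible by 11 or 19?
⌊4330/11⌋ + ⌊4330/19⌋ - ⌊4330/209⌋ = 393 + 227 - 20 = 600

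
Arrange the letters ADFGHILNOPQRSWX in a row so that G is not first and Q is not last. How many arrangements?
By inclusion-exclusion: 15! - 2×(15-1)! + (15-2)! = 1307674368000 - 174356582400 + 6227020800 = 1139544806400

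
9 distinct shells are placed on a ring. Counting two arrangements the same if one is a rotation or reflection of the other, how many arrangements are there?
(9-1)!/2 = 40320/2 = 20160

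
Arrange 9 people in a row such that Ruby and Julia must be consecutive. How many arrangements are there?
Treat the 2 as one block: (9-2+1)! × 2! = 40320 × 2 = 80640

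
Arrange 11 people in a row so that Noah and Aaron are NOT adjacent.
Total - adjacent = 11! - (11-1)!×2 = 39916800 - 7257600 = 32659200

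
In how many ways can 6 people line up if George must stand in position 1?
Fix one position: (6-1)! = 120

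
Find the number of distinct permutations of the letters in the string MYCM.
4! / (2! × 1! × 1!) = 12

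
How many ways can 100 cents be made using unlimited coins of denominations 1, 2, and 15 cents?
Coefficient of x^100 in 1/(1-x^1) · 1/(1-x^2) · 1/(1-x^15). Case on j = number of 15-cent coins (j = 0..6); remainder r = 100 - 15j is made from {1,2} in ⌊r/2⌋+1 ways. r = 100, 85, 70, 55, 40, 25, 10 → 51 + 43 + 36 + 28 + 21 + 13 + 6 = 198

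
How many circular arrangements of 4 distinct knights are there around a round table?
Circular: fix one position, arrange the rest. (4-1)! = 6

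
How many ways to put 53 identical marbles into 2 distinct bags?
C(53+2-1, 2-1) = C(54, 1) = 54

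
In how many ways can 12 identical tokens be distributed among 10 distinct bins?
C(12+10-1, 10-1) = C(21, 9) = 293930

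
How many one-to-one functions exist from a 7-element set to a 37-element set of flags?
P(37,7) = 37!/(37-7)! = 51889178880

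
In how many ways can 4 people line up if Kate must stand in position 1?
Fix one position: (4-1)! = 6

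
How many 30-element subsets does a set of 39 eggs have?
C(39,30) = 39!/(30!×9!) = 211915132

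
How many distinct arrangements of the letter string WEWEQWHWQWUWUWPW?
16! / (8! × 2! × 1! × 2! × 1! × 2!) = 64864800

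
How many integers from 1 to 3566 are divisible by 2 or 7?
⌊3566/2⌋ + ⌊3566/7⌋ - ⌊3566/14⌋ = 1783 + 509 - 254 = 2038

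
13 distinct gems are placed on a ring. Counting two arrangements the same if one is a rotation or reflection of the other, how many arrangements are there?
(13-1)!/2 = 479001600/2 = 239500800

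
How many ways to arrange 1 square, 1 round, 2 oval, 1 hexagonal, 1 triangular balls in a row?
6! / (1! × 1! × 2! × 1! × 1!) = 360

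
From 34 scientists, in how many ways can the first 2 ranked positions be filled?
P(34,2) = 34!/(34-2)! = 1122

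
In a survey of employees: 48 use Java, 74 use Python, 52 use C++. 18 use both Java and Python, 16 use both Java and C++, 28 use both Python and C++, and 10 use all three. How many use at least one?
|A∪B∪C| = 48+74+52-18-16-28+10 = 122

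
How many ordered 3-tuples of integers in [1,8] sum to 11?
Coefficient of x^11 in (x + x² + ... + x^8)^3. By inclusion-exclusion on dice exceeding 8: Σ_j (-1)^j C(3,j)·C(11-1-8j, 2) = C(3,0)·C(10,2) - C(3,1)·C(2,2) = 1·45 - 3·1 = 42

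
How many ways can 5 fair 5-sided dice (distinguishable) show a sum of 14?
Coefficient of x^14 in (x + x² + ... + x^5)^5. By inclusion-exclusion on dice exceeding 5: Σ_j (-1)^j C(5,j)·C(14-1-5j, 4) = C(5,0)·C(13,4) - C(5,1)·C(8,4) = 1·715 - 5·70 = 365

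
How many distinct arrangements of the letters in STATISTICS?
10! / (3! × 3! × 1! × 2! × 1!) = 50400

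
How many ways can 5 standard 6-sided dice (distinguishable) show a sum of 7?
Coefficient of x^7 in (x + x² + ... + x^6)^5. By inclusion-exclusion on dice exceeding 6: Σ_j (-1)^j C(5,j)·C(7-1-6j, 4) = C(5,0)·C(6,4) = 1·15 = 15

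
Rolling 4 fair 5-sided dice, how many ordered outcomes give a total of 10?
Coefficient of x^10 in (x + x² + ... + x^5)^4. By inclusion-exclusion on dice exceeding 5: Σ_j (-1)^j C(4,j)·C(10-1-5j, 3) = C(4,0)·C(9,3) - C(4,1)·C(4,3) = 1·84 - 4·4 = 68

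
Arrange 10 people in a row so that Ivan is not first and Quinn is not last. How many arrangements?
By inclusion-exclusion: 10! - 2×(10-1)! + (10-2)! = 3628800 - 725760 + 40320 = 2943360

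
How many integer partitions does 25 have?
Pentagonal recurrence p(n) = p(n-1) + p(n-2) - p(n-5) - p(n-7) + p(n-12) + p(n-15) - ... gives p(0..24) = 1, 1, 2, 3, 5, 7, 11, 15, 22, 30, 42, 56, 77, 101, 135, 176, 231, 297, 385, 490, 627, 792, 1002, 1255, 1575. p(25) = p(24) + p(23) - p(20) - p(18) + p(13) + p(10) - p(3) = 1575 + 1255 - 627 - 385 + 101 + 42 - 3 = 1958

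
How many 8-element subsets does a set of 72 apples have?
C(72,8) = 72!/(8!×64!) = 11969016345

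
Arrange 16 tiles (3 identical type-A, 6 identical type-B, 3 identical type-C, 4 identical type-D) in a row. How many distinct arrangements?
16! / (3! × 6! × 3! × 4!) = 33633600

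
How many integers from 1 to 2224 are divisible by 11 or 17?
⌊2224/11⌋ + ⌊2224/17⌋ - ⌊2224/187⌋ = 202 + 130 - 11 = 321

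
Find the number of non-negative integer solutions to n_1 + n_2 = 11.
C(11+2-1, 2-1) = C(12, 1) = 12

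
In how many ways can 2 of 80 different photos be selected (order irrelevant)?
C(80,2) = 80!/(2!×78!) = 3160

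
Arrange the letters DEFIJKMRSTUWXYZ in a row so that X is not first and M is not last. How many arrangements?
By inclusion-exclusion: 15! - 2×(15-1)! + (15-2)! = 1307674368000 - 174356582400 + 6227020800 = 1139544806400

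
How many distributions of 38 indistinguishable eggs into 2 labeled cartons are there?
C(38+2-1, 2-1) = C(39, 1) = 39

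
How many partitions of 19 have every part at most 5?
Let r_j(i) = number of partitions of i into parts ≤ j, for i = 0..19. r_1(i) = 1 for all i; r_j(i) = r_{j-1}(i) + r_j(i-j). Rows j = 2..5: ≤2: 1 1 2 2 3 3 4 4 5 5 6 6 7 7 8 8 9 9 10 10; ≤3: 1 1 2 3 4 5 7 8 10 12 14 16 19 21 24 27 30 33 37 40; ≤4: 1 1 2 3 5 6 9 11 15 18 23 27 34 39 47 54 64 72 84 94; ≤5: 1 1 2 3 5 7 10 13 18 23 30 37 47 57 70 84 101 119 141 164. r_5(19) = 164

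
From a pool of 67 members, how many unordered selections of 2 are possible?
C(67,2) = 67!/(2!×65!) = 2211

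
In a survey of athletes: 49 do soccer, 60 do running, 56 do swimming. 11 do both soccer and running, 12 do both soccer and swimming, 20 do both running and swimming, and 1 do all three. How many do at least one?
|A∪B∪C| = 49+60+56-11-12-20+1 = 123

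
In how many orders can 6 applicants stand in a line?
6! = 720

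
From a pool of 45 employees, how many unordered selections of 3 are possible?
C(45,3) = 45!/(3!×42!) = 14190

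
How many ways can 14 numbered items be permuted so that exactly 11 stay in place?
Choose the 11 fixed points C(14,11) = 364, derange the rest: !3 = Σ_{j=0}^{3} (-1)^j·3!/j! = 6 - 6 + 3 - 1 = 2. Product = 364 × 2 = 728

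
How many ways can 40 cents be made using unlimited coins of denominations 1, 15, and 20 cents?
Coefficient of x^40 in 1/(1-x^1) · 1/(1-x^15) · 1/(1-x^20). Case on j = number of 20-cent coins (j = 0..2); remainder r = 40 - 20j is made from {1,15} in ⌊r/15⌋+1 ways. r = 40, 20, 0 → 3 + 2 + 1 = 6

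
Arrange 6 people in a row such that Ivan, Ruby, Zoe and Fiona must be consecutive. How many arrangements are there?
Treat the 4 as one block: (6-4+1)! × 4! = 6 × 24 = 144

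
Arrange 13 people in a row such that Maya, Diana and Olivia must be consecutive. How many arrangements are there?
Treat the 3 as one block: (13-3+1)! × 3! = 39916800 × 6 = 239500800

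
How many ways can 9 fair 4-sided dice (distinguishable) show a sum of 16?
Coefficient of x^16 in (x + x² + ... + x^4)^9. By inclusion-exclusion on dice exceeding 4: Σ_j (-1)^j C(9,j)·C(16-1-4j, 8) = C(9,0)·C(15,8) - C(9,1)·C(11,8) = 1·6435 - 9·165 = 4950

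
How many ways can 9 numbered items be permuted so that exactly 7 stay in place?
Choose the 7 fixed points C(9,7) = 36, derange the rest: !2 = Σ_{j=0}^{2} (-1)^j·2!/j! = 2 - 2 + 1 = 1. Product = 36 × 1 = 36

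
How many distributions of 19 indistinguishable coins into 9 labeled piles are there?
C(19+9-1, 9-1) = C(27, 8) = 2220075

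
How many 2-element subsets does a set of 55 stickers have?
C(55,2) = 55!/(2!×53!) = 1485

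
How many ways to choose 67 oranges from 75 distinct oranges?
C(75,67) = 75!/(67!×8!) = 16871053725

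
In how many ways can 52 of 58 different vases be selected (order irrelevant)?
C(58,52) = 58!/(52!×6!) = 40475358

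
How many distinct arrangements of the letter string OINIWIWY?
8! / (3! × 1! × 1! × 1! × 2!) = 3360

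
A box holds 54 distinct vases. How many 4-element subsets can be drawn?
C(54,4) = 54!/(4!×50!) = 316251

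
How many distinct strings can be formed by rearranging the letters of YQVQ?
4! / (1! × 2! × 1!) = 12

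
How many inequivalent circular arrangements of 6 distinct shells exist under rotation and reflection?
(6-1)!/2 = 120/2 = 60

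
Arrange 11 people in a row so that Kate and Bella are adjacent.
Treat as block: (11-1)! × 2! = 3628800 × 2 = 7257600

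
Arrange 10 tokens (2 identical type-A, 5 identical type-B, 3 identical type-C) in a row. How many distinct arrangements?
10! / (2! × 5! × 3!) = 2520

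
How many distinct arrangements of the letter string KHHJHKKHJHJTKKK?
15! / (5! × 3! × 6! × 1!) = 2522520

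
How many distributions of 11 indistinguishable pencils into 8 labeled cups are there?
C(11+8-1, 8-1) = C(18, 7) = 31824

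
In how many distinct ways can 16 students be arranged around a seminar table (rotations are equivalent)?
Circular: fix one position, arrange the rest. (16-1)! = 1307674368000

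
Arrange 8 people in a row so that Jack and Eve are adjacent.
Treat as block: (8-1)! × 2! = 5040 × 2 = 10080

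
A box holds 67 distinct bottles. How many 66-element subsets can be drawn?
C(67,66) = 67!/(66!×1!) = 67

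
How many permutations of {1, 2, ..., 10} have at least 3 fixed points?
Exactly j fixed points: C(10,j)·!(10-j); sum over j ≥ 3 (derangement numbers via !m = (m-1)·(!(m-1) + !(m-2)): !0..!7 = 1, 0, 1, 2, 9, 44, 265, 1854). Σ_{j=3}^{10} C(10,j)·!(10-j) = C(10,3)·!7 + C(10,4)·!6 + C(10,5)·!5 + C(10,6)·!4 + C(10,7)·!3 + C(10,8)·!2 + C(10,9)·!1 + C(10,10)·!0 = 120·1854 + 210·265 + 252·44 + 210·9 + 120·2 + 45·1 + 10·0 + 1·1 = 291394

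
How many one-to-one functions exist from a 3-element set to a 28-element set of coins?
P(28,3) = 28!/(28-3)! = 19656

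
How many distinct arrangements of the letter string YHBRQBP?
7! / (1! × 1! × 1! × 2! × 1! × 1!) = 2520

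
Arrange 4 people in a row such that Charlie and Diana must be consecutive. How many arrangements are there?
Treat the 2 as one block: (4-2+1)! × 2! = 6 × 2 = 12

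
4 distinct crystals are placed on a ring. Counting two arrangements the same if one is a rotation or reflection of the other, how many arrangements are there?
(4-1)!/2 = 6/2 = 3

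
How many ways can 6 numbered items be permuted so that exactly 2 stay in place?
Choose the 2 fixed points C(6,2) = 15, derange the rest: !4 = Σ_{j=0}^{4} (-1)^j·4!/j! = 24 - 24 + 12 - 4 + 1 = 9. Product = 15 × 9 = 135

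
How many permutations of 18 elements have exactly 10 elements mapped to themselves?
Choose the 10 fixed points C(18,10) = 43758, derange the rest: !8 = Σ_{j=0}^{8} (-1)^j·8!/j! = 40320 - 40320 + 20160 - 6720 + 1680 - 336 + 56 - 8 + 1 = 14833. Product = 43758 × 14833 = 649062414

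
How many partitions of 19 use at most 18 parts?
By conjugation, equals partitions of 19 into parts ≤ 18. Let r_j(i) = number of partitions of i into parts ≤ j, for i = 0..19. r_1(i) = 1 for all i; r_j(i) = r_{j-1}(i) + r_j(i-j). Rows j = 2..18: ≤2: 1 1 2 2 3 3 4 4 5 5 6 6 7 7 8 8 9 9 10 10; ≤3: 1 1 2 3 4 5 7 8 10 12 14 16 19 21 24 27 30 33 37 40; ≤4: 1 1 2 3 5 6 9 11 15 18 23 27 34 39 47 54 64 72 84 94; ≤5: 1 1 2 3 5 7 10 13 18 23 30 37 47 57 70 84 101 119 141 164; ≤6: 1 1 2 3 5 7 11 14 20 26 35 44 58 71 90 110 136 163 199 235; ≤7: 1 1 2 3 5 7 11 15 21 28 38 49 65 82 105 131 164 201 248 300; ≤8: 1 1 2 3 5 7 11 15 22 29 40 52 70 89 116 146 186 230 288 352; ≤9: 1 1 2 3 5 7 11 15 22 30 41 54 73 94 123 157 201 252 318 393; ≤10: 1 1 2 3 5 7 11 15 22 30 42 55 75 97 128 164 212 267 340 423; ≤11: 1 1 2 3 5 7 11 15 22 30 42 56 76 99 131 169 219 278 355 445; ≤12: 1 1 2 3 5 7 11 15 22 30 42 56 77 100 133 172 224 285 366 460; ≤13: 1 1 2 3 5 7 11 15 22 30 42 56 77 101 134 174 227 290 373 471; ≤14: 1 1 2 3 5 7 11 15 22 30 42 56 77 101 135 175 229 293 378 478; ≤15: 1 1 2 3 5 7 11 15 22 30 42 56 77 101 135 176 230 295 381 483; ≤16: 1 1 2 3 5 7 11 15 22 30 42 56 77 101 135 176 231 296 383 486; ≤17: 1 1 2 3 5 7 11 15 22 30 42 56 77 101 135 176 231 297 384 488; ≤18: 1 1 2 3 5 7 11 15 22 30 42 56 77 101 135 176 231 297 385 489. r_18(19) = 489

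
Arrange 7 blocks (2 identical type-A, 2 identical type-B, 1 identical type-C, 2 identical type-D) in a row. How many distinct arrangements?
7! / (2! × 2! × 1! × 2!) = 630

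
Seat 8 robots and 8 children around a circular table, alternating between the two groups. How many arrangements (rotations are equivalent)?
Fix one of the robots: (8-1)! ways for the remaining robots, × 8! ways for the children = 5040 × 40320 = 203212800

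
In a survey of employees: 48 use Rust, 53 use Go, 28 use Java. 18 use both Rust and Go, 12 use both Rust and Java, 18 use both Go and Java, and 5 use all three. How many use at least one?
|A∪B∪C| = 48+53+28-18-12-18+5 = 86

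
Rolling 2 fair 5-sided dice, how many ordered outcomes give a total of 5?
Coefficient of x^5 in (x + x² + ... + x^5)^2. By inclusion-exclusion on dice exceeding 5: Σ_j (-1)^j C(2,j)·C(5-1-5j, 1) = C(2,0)·C(4,1) = 1·4 = 4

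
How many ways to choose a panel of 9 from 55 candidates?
C(55,9) = 55!/(9!×46!) = 6358402050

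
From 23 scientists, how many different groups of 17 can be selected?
C(23,17) = 23!/(17!×6!) = 100947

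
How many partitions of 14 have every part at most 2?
Let r_j(i) = number of partitions of i into parts ≤ j, for i = 0..14. r_1(i) = 1 for all i; r_j(i) = r_{j-1}(i) + r_j(i-j). Rows j = 2..2: ≤2: 1 1 2 2 3 3 4 4 5 5 6 6 7 7 8. r_2(14) = 8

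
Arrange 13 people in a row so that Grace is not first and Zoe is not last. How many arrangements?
By inclusion-exclusion: 13! - 2×(13-1)! + (13-2)! = 6227020800 - 958003200 + 39916800 = 5308934400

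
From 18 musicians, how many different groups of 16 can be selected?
C(18,16) = 18!/(16!×2!) = 153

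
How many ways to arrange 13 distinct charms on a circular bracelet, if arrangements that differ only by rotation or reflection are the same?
(13-1)!/2 = 479001600/2 = 239500800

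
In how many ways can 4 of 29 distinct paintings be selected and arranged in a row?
P(29,4) = 29!/(29-4)! = 570024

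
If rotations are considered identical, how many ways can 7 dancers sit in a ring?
Circular: fix one position, arrange the rest. (7-1)! = 720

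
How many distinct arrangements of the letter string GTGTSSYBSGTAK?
13! / (3! × 1! × 1! × 1! × 3! × 3! × 1!) = 28828800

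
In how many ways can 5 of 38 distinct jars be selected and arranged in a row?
P(38,5) = 38!/(38-5)! = 60233040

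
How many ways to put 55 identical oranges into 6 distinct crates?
C(55+6-1, 6-1) = C(60, 5) = 5461512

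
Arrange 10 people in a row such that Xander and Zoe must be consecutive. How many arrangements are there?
Treat the 2 as one block: (10-2+1)! × 2! = 362880 × 2 = 725760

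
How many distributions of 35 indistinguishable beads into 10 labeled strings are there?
C(35+10-1, 10-1) = C(44, 9) = 708930508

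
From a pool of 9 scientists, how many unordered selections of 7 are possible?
C(9,7) = 9!/(7!×2!) = 36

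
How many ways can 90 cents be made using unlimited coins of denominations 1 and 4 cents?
Coefficient of x^90 in 1/(1-x^1) · 1/(1-x^4). Use j coins of 4 for j = 0..⌊90/4⌋ = 22, the rest in 1s: 22 + 1 = 23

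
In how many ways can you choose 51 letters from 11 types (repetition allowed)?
C(51+11-1, 11-1) = C(61, 10) = 90177170226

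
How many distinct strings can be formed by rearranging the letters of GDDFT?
5! / (1! × 1! × 2! × 1!) = 60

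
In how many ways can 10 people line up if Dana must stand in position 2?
Fix one position: (10-1)! = 362880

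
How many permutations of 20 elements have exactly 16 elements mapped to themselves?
Choose the 16 fixed points C(20,16) = 4845, derange the rest: !4 = Σ_{j=0}^{4} (-1)^j·4!/j! = 24 - 24 + 12 - 4 + 1 = 9. Product = 4845 × 9 = 43605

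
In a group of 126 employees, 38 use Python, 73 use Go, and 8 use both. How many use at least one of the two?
|A∪B| = |A| + |B| - |A∩B| = 38 + 73 - 8 = 103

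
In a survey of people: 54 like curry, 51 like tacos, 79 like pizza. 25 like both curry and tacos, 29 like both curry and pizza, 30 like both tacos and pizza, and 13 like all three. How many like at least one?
|A∪B∪C| = 54+51+79-25-29-30+13 = 113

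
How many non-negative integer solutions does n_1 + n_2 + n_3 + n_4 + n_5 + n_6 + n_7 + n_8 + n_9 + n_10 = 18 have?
C(18+10-1, 10-1) = C(27, 9) = 4686825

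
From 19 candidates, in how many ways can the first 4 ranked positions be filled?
P(19,4) = 19!/(19-4)! = 93024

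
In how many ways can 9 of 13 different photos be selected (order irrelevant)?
C(13,9) = 13!/(9!×4!) = 715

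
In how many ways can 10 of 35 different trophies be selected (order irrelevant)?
C(35,10) = 35!/(10!×25!) = 183579396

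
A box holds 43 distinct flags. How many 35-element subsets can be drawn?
C(43,35) = 43!/(35!×8!) = 145008513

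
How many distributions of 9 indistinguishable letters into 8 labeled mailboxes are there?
C(9+8-1, 8-1) = C(16, 7) = 11440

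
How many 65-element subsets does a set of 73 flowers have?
C(73,65) = 73!/(65!×8!) = 13442126049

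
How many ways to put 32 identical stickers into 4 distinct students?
C(32+4-1, 4-1) = C(35, 3) = 6545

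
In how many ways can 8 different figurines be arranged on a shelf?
8! = 40320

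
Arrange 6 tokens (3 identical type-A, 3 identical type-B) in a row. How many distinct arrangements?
6! / (3! × 3!) = 20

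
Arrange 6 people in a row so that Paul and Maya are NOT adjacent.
Total - adjacent = 6! - (6-1)!×2 = 720 - 240 = 480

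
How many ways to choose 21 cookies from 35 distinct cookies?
C(35,21) = 35!/(21!×14!) = 2319959400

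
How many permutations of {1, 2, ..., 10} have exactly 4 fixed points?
Choose the 4 fixed points C(10,4) = 210, derange the rest: !6 = Σ_{j=0}^{6} (-1)^j·6!/j! = 720 - 720 + 360 - 120 + 30 - 6 + 1 = 265. Product = 210 × 265 = 55650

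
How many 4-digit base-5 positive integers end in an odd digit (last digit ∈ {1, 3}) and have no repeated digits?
Last∈{1,3}. Last=0: 0. Last nonzero: 2×3×P(3,2) = 36. Total = 36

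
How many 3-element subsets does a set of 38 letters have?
C(38,3) = 38!/(3!×35!) = 8436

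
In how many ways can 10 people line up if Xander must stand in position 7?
Fix one position: (10-1)! = 362880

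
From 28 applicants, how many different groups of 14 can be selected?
C(28,14) = 28!/(14!×14!) = 40116600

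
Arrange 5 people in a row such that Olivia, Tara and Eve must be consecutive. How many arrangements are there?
Treat the 3 as one block: (5-3+1)! × 3! = 6 × 6 = 36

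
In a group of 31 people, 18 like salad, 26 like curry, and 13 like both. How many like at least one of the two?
|A∪B| = |A| + |B| - |A∩B| = 18 + 26 - 13 = 31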